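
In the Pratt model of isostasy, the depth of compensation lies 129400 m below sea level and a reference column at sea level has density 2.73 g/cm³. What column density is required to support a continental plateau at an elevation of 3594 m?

Pratt balance: ρ_ref D = ρ (D + h).
ρ = ρ_ref D/(D + h) = 2.73 × 129400 m/(129400 m + 3594 m) = 2.66 g/cm³.

2.66 g/cm³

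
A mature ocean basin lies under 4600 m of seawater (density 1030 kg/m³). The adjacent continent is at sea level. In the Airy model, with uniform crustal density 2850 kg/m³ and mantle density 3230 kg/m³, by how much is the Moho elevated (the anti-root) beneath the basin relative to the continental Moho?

Equating mass per unit area of the two columns: replacing crust with seawater at the top is compensated by replacing crust with mantle at the base: d (ρ_c − ρ_w) = a (ρ_m − ρ_c).
a = d (ρ_c − ρ_w)/(ρ_m − ρ_c) = 4600 m × 1820/380 = 22000 m.

22000 m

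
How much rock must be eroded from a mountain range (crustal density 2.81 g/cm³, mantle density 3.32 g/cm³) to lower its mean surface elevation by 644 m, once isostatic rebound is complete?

Net drop Δ = e − u = e − e ρ_c/ρ_m = e (ρ_m − ρ_c)/ρ_m.
e = Δ ρ_m/(ρ_m − ρ_c) = 644 m × 3.32/0.51 = 4190 m.

4190 m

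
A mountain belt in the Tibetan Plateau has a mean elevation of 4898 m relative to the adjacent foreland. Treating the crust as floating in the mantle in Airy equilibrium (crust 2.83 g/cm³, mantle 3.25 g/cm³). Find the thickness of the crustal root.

Balancing pressure at the compensation depth: the weight of the topography is balanced by the buoyancy of the root, ρ_c h = (ρ_m − ρ_c) r.
r = h · ρ_c / (ρ_m − ρ_c) = 4898 m × 2.83 / (3.25 − 2.83) = 33000 m.

33000 m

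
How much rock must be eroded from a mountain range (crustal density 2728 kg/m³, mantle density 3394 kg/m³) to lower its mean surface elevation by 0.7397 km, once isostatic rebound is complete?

Net drop Δ = e − u = e − e ρ_c/ρ_m = e (ρ_m − ρ_c)/ρ_m.
e = Δ ρ_m/(ρ_m − ρ_c) = 0.7397 km × 3394/666 = 3.77 km.

3.77 km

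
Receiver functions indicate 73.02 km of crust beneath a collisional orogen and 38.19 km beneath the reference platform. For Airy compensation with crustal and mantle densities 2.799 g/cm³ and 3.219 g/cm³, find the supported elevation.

Excess crust Δ = 73.02 km − 38.19 km = 34.83 km, split between elevation h and root r with h + r = Δ.
Airy balance ρ_c h = (ρ_m − ρ_c) r gives r = h ρ_c/(ρ_m − ρ_c), so h (1 + ρ_c/(ρ_m − ρ_c)) = Δ, i.e. h = Δ (ρ_m − ρ_c)/ρ_m.
h = 34.83 km × 0.42/3.219 = 4.54 km.

4.54 km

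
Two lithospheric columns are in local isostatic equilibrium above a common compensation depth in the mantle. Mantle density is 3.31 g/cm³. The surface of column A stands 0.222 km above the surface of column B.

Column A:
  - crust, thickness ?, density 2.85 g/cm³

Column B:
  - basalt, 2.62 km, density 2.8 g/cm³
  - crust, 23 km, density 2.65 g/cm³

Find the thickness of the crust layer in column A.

37.5 km

Take the compensation level at the base of the deeper column (depth z_c below the surface of column A) and equate Σ ρ_i t_i down to z_c; mantle fills any gap and the z_c terms cancel.
Column A: x×2.85 + (z_c − 0 − x)×3.31
Column B: 0.222×0 + 2.62×2.8 + 23×2.65 + (z_c − 0.222 − 25.62)×3.31
The z_c×3.31 term appears on both sides and cancels. Collect the known terms of each column as K = Σ(ρt)_known − 3.31 × (depth of known layers): K_A = 0 − 3.31×0 = 0; K_B = 68.286 − 3.31×(0.222 + 25.62) = −17.25102.
Balance: K_A − x×(3.31 − 2.85) = K_B, so x = (K_A − K_B)/(3.31 − 2.85) = 17.251/0.46 = 37.5 km.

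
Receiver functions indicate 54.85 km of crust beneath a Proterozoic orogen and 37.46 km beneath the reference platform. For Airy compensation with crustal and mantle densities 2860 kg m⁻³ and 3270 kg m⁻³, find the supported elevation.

Excess crust Δ = 54.85 km − 37.46 km = 17.39 km, split between elevation h and root r with h + r = Δ.
Airy balance ρ_c h = (ρ_m − ρ_c) r gives r = h ρ_c/(ρ_m − ρ_c), so h (1 + ρ_c/(ρ_m − ρ_c)) = Δ, i.e. h = Δ (ρ_m − ρ_c)/ρ_m.
h = 17.39 km × 410/3270 = 2.18 km.

2.18 km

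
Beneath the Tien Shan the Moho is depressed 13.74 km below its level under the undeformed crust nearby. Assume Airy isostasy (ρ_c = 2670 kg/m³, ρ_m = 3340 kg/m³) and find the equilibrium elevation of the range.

By Archimedes' principle applied to the lithosphere: ρ_c h = (ρ_m − ρ_c) r.
h = r (ρ_m − ρ_c) / ρ_c = 13.74 km × (3340 − 2670) / 2670 = 3.45 km.

3.45 km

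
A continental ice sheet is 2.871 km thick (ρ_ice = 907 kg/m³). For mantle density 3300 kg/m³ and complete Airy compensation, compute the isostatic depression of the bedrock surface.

Isostatic balance requires: the ice load ρ_ice t is balanced by mantle displaced below, ρ_m s.
s = t ρ_ice / ρ_m = 2.871 km × 907/3300 = 0.789 km.

0.789 km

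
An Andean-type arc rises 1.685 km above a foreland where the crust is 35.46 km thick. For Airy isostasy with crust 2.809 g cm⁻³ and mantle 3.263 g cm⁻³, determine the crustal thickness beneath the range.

Root depth r = h ρ_c / (ρ_m − ρ_c) = 1.685 km × 2.809 / 0.454 = 10.43 km.
Total thickness = T + h + r = 35.46 km + 1.685 km + 10.43 km = 47.6 km.

47.6 km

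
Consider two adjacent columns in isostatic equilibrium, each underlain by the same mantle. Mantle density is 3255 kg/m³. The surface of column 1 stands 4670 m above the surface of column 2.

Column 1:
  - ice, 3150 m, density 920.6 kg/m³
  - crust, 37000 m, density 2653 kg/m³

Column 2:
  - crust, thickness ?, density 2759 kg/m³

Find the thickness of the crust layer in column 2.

29100 m

Take the compensation level at the base of the deeper column (depth z_c below the surface of column 1) and equate Σ ρ_i t_i down to z_c; mantle fills any gap and the z_c terms cancel.
Column 1: 3150×920.6 + 37000×2653 + (z_c − 40150)×3255
Column 2: 4670×0 + x×2759 + (z_c − 4670 − 0 − x)×3255
The z_c×3255 term appears on both sides and cancels. Collect the known terms of each column as K = Σ(ρt)_known − 3255 × (depth of known layers): K_1 = 101060890 − 3255×40150 = −29627360; K_2 = 0 − 3255×(4670 + 0) = −15200850.
Balance: K_1 = K_2 − x×(3255 − 2759), so x = (K_2 − K_1)/(3255 − 2759) = 14426500/496 = 29100 m.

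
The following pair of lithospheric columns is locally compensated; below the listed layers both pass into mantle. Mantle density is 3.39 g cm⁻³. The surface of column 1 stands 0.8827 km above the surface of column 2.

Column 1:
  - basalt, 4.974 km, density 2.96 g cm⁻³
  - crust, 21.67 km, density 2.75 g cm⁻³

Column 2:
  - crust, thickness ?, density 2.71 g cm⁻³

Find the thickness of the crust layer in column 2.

Take the compensation level at the base of the deeper column (depth z_c below the surface of column 1) and equate Σ ρ_i t_i down to z_c; mantle fills any gap and the z_c terms cancel.
Column 1: 4.974×2.96 + 21.67×2.75 + (z_c − 26.644)×3.39
Column 2: 0.8827×0 + x×2.71 + (z_c − 0.8827 − 0 − x)×3.39
The z_c×3.39 term appears on both sides and cancels. Collect the known terms of each column as K = Σ(ρt)_known − 3.39 × (depth of known layers): K_1 = 74.31554 − 3.39×26.644 = −16.00762; K_2 = 0 − 3.39×(0.8827 + 0) = −2.992353.
Balance: K_1 = K_2 − x×(3.39 − 2.71), so x = (K_2 − K_1)/(3.39 − 2.71) = 13.0153/0.68 = 19.1 km.

19.1 km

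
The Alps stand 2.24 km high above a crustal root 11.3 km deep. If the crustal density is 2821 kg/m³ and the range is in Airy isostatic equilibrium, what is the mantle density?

3380 kg/m³

Airy balance: ρ_c h = (ρ_m − ρ_c) r → ρ_m = ρ_c (1 + h/r).
ρ_m = 2821 × (1 + 2.24 km/11.3 km) = 3380 kg/m³.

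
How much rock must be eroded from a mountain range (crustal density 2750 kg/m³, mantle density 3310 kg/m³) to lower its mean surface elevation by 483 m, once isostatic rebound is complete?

Net drop Δ = e − u = e − e ρ_c/ρ_m = e (ρ_m − ρ_c)/ρ_m.
e = Δ ρ_m/(ρ_m − ρ_c) = 483 m × 3310/560 = 2850 m.

2850 m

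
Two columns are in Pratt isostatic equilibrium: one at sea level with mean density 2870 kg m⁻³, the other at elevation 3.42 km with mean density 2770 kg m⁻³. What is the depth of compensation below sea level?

94.7 km

ρ_ref D = ρ (D + h) → D (ρ_ref − ρ) = ρ h.
D = ρ h/(ρ_ref − ρ) = 2770 × 3.42 km/(2870 − 2770) = 94.7 km.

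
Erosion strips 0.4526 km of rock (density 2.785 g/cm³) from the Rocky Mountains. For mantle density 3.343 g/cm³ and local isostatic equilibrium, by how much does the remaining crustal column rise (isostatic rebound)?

Unloading: uplift u = e ρ_c/ρ_m = 0.4526 km × 2.785/3.343 = 0.377 km.

0.377 km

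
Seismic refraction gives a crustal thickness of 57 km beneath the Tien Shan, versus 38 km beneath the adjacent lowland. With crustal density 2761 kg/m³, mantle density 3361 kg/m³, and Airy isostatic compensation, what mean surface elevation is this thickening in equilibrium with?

Excess crust Δ = 57 km − 38 km = 19 km, split between elevation h and root r with h + r = Δ.
Airy balance ρ_c h = (ρ_m − ρ_c) r gives r = h ρ_c/(ρ_m − ρ_c), so h (1 + ρ_c/(ρ_m − ρ_c)) = Δ, i.e. h = Δ (ρ_m − ρ_c)/ρ_m.
h = 19 km × 600/3361 = 3.39 km.

3.39 km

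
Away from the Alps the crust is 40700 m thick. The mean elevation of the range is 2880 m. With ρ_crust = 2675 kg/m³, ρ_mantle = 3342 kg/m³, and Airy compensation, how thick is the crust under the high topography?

Root depth r = h ρ_c / (ρ_m − ρ_c) = 2880 m × 2675 / 667 = 11550 m.
Total thickness = T + h + r = 40700 m + 2880 m + 11550 m = 55100 m.

55100 m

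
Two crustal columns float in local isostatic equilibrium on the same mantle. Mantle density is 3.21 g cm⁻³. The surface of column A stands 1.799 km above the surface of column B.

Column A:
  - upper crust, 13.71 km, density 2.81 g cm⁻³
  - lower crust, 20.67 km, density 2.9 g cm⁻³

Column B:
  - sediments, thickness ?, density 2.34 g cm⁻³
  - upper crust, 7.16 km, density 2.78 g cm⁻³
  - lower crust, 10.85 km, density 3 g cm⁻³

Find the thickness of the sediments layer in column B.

0.873 km

Take the compensation level at the base of the deeper column (depth z_c below the surface of column A) and equate Σ ρ_i t_i down to z_c; mantle fills any gap and the z_c terms cancel.
Column A: 13.71×2.81 + 20.67×2.9 + (z_c − 34.38)×3.21
Column B: 1.799×0 + x×2.34 + 7.16×2.78 + 10.85×3 + (z_c − 1.799 − 18.01 − x)×3.21
The z_c×3.21 term appears on both sides and cancels. Collect the known terms of each column as K = Σ(ρt)_known − 3.21 × (depth of known layers): K_A = 98.4681 − 3.21×34.38 = −11.8917; K_B = 52.4548 − 3.21×(1.799 + 18.01) = −11.13209.
Balance: K_A = K_B − x×(3.21 − 2.34), so x = (K_B − K_A)/(3.21 − 2.34) = 0.75961/0.87 = 0.873 km.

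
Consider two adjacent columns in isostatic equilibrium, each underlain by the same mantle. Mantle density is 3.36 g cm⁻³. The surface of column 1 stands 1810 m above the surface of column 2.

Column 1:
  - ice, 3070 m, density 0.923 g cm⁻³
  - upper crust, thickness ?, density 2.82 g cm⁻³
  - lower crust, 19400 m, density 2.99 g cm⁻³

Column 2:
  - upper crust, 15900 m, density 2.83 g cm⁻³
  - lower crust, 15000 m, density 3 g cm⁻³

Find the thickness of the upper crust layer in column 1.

Take the compensation level at the base of the deeper column (depth z_c below the surface of column 1) and equate Σ ρ_i t_i down to z_c; mantle fills any gap and the z_c terms cancel.
Column 1: 3070×0.923 + x×2.82 + 19400×2.99 + (z_c − 22470 − x)×3.36
Column 2: 1810×0 + 15900×2.83 + 15000×3 + (z_c − 1810 − 30900)×3.36
The z_c×3.36 term appears on both sides and cancels. Collect the known terms of each column as K = Σ(ρt)_known − 3.36 × (depth of known layers): K_1 = 60839.61 − 3.36×22470 = −14659.59; K_2 = 89997 − 3.36×(1810 + 30900) = −19908.6.
Balance: K_1 − x×(3.36 − 2.82) = K_2, so x = (K_1 − K_2)/(3.36 − 2.82) = 5249.01/0.54 = 9720 m.

9720 m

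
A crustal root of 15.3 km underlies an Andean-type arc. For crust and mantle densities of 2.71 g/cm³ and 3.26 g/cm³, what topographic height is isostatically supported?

3.11 km

Equating mass per unit area of the two columns: ρ_c h = (ρ_m − ρ_c) r.
h = r (ρ_m − ρ_c) / ρ_c = 15.3 km × (3.26 − 2.71) / 2.71 = 3.11 km.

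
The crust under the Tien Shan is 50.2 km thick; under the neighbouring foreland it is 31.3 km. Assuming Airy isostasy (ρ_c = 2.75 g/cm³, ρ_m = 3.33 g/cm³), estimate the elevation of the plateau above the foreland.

3.29 km

Excess crust Δ = 50.2 km − 31.3 km = 18.9 km, split between elevation h and root r with h + r = Δ.
Airy balance ρ_c h = (ρ_m − ρ_c) r gives r = h ρ_c/(ρ_m − ρ_c), so h (1 + ρ_c/(ρ_m − ρ_c)) = Δ, i.e. h = Δ (ρ_m − ρ_c)/ρ_m.
h = 18.9 km × 0.58/3.33 = 3.29 km.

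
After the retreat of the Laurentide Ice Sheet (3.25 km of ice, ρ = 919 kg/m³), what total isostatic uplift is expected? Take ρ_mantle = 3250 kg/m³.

0.919 km

Removing the load lets mantle flow back in; uplift u satisfies ρ_ice t = ρ_m u.
u = t ρ_ice/ρ_m = 3.25 km × 919/3250 = 0.919 km.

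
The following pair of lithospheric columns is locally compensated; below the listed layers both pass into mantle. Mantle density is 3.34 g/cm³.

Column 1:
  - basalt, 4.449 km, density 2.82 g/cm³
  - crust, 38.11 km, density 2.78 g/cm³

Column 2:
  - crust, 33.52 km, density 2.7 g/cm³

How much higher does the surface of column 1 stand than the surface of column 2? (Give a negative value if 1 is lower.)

For any compensation level in the mantle, the mantle terms cancel and isostasy reduces to e = (Σt_1 − Σt_2) − (Σ(ρt)_1 − Σ(ρt)_2) / ρ_m.
Σt_1 = 42.559 km; Σt_2 = 33.52 km; Σ(ρt)_1 = 118.49198; Σ(ρt)_2 = 90.504 (in km·g/cm³).
e = (42.559 − 33.52) − (118.49198 − 90.504) / 3.34 = 0.659 km.

0.659 km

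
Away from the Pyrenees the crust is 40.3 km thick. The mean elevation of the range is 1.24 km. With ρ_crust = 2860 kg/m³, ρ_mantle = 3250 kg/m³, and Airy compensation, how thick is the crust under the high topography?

50.6 km

Root depth r = h ρ_c / (ρ_m − ρ_c) = 1.24 km × 2860 / 390 = 9.093 km.
Total thickness = T + h + r = 40.3 km + 1.24 km + 9.093 km = 50.6 km.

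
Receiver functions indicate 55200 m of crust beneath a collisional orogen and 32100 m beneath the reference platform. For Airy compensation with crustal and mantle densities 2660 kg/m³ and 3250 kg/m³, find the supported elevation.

Excess crust Δ = 55200 m − 32100 m = 23100 m, split between elevation h and root r with h + r = Δ.
Airy balance ρ_c h = (ρ_m − ρ_c) r gives r = h ρ_c/(ρ_m − ρ_c), so h (1 + ρ_c/(ρ_m − ρ_c)) = Δ, i.e. h = Δ (ρ_m − ρ_c)/ρ_m.
h = 23100 m × 590/3250 = 4190 m.

4190 m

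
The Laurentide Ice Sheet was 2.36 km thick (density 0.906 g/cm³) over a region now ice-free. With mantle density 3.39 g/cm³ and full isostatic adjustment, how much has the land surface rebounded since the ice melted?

0.631 km

Removing the load lets mantle flow back in; uplift u satisfies ρ_ice t = ρ_m u.
u = t ρ_ice/ρ_m = 2.36 km × 0.906/3.39 = 0.631 km.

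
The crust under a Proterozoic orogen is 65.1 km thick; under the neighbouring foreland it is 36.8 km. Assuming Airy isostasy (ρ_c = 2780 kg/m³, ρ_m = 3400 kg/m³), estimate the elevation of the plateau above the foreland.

5.16 km

Excess crust Δ = 65.1 km − 36.8 km = 28.3 km, split between elevation h and root r with h + r = Δ.
Airy balance ρ_c h = (ρ_m − ρ_c) r gives r = h ρ_c/(ρ_m − ρ_c), so h (1 + ρ_c/(ρ_m − ρ_c)) = Δ, i.e. h = Δ (ρ_m − ρ_c)/ρ_m.
h = 28.3 km × 620/3400 = 5.16 km.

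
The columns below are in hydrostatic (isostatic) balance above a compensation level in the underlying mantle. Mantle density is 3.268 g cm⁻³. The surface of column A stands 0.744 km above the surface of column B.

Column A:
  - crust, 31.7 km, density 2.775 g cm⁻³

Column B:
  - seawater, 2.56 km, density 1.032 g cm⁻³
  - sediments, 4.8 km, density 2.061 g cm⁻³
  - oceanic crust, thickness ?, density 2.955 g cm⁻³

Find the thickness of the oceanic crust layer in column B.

5.36 km

Take the compensation level at the base of the deeper column (depth z_c below the surface of column A) and equate Σ ρ_i t_i down to z_c; mantle fills any gap and the z_c terms cancel.
Column A: 31.7×2.775 + (z_c − 31.7)×3.268
Column B: 0.744×0 + 2.56×1.032 + 4.8×2.061 + x×2.955 + (z_c − 0.744 − 7.36 − x)×3.268
The z_c×3.268 term appears on both sides and cancels. Collect the known terms of each column as K = Σ(ρt)_known − 3.268 × (depth of known layers): K_A = 87.9675 − 3.268×31.7 = −15.6281; K_B = 12.53472 − 3.268×(0.744 + 7.36) = −13.949152.
Balance: K_A = K_B − x×(3.268 − 2.955), so x = (K_B − K_A)/(3.268 − 2.955) = 1.67895/0.313 = 5.36 km.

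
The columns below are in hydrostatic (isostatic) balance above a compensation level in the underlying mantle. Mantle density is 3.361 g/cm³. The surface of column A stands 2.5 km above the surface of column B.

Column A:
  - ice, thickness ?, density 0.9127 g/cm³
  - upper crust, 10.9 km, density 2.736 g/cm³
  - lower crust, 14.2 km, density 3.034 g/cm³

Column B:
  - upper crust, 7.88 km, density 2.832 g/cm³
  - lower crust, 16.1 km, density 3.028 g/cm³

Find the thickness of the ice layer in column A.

Take the compensation level at the base of the deeper column (depth z_c below the surface of column A) and equate Σ ρ_i t_i down to z_c; mantle fills any gap and the z_c terms cancel.
Column A: x×0.9127 + 10.9×2.736 + 14.2×3.034 + (z_c − 25.1 − x)×3.361
Column B: 2.5×0 + 7.88×2.832 + 16.1×3.028 + (z_c − 2.5 − 23.98)×3.361
The z_c×3.361 term appears on both sides and cancels. Collect the known terms of each column as K = Σ(ρt)_known − 3.361 × (depth of known layers): K_A = 72.9052 − 3.361×25.1 = −11.4559; K_B = 71.06696 − 3.361×(2.5 + 23.98) = −17.93232.
Balance: K_A − x×(3.361 − 0.9127) = K_B, so x = (K_A − K_B)/(3.361 − 0.9127) = 6.47642/2.4483 = 2.65 km.

2.65 km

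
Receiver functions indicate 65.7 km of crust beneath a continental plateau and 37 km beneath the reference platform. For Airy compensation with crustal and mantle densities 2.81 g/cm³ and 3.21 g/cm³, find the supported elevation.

Excess crust Δ = 65.7 km − 37 km = 28.7 km, split between elevation h and root r with h + r = Δ.
Airy balance ρ_c h = (ρ_m − ρ_c) r gives r = h ρ_c/(ρ_m − ρ_c), so h (1 + ρ_c/(ρ_m − ρ_c)) = Δ, i.e. h = Δ (ρ_m − ρ_c)/ρ_m.
h = 28.7 km × 0.4/3.21 = 3.58 km.

3.58 km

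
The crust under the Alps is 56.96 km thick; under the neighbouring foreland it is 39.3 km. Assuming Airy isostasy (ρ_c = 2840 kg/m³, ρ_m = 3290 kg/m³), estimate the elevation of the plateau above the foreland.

2.42 km

Excess crust Δ = 56.96 km − 39.3 km = 17.66 km, split between elevation h and root r with h + r = Δ.
Airy balance ρ_c h = (ρ_m − ρ_c) r gives r = h ρ_c/(ρ_m − ρ_c), so h (1 + ρ_c/(ρ_m − ρ_c)) = Δ, i.e. h = Δ (ρ_m − ρ_c)/ρ_m.
h = 17.66 km × 450/3290 = 2.42 km.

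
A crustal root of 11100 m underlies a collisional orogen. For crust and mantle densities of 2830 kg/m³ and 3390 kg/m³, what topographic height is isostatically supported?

2200 m

In Airy isostatic equilibrium: ρ_c h = (ρ_m − ρ_c) r.
h = r (ρ_m − ρ_c) / ρ_c = 11100 m × (3390 − 2830) / 2830 = 2200 m.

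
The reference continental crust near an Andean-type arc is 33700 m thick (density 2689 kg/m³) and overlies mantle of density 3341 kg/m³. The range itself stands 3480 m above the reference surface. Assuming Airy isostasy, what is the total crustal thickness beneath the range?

Root depth r = h ρ_c / (ρ_m − ρ_c) = 3480 m × 2689 / 652 = 14350 m.
Total thickness = T + h + r = 33700 m + 3480 m + 14350 m = 51500 m.

51500 m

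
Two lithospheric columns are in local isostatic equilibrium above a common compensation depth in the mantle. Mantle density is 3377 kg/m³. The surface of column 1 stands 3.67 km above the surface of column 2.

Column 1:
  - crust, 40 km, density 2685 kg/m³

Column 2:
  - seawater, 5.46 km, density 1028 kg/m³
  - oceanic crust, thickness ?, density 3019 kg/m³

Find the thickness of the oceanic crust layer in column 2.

Take the compensation level at the base of the deeper column (depth z_c below the surface of column 1) and equate Σ ρ_i t_i down to z_c; mantle fills any gap and the z_c terms cancel.
Column 1: 40×2685 + (z_c − 40)×3377
Column 2: 3.67×0 + 5.46×1028 + x×3019 + (z_c − 3.67 − 5.46 − x)×3377
The z_c×3377 term appears on both sides and cancels. Collect the known terms of each column as K = Σ(ρt)_known − 3377 × (depth of known layers): K_1 = 107400 − 3377×40 = −27680; K_2 = 5612.88 − 3377×(3.67 + 5.46) = −25219.13.
Balance: K_1 = K_2 − x×(3377 − 3019), so x = (K_2 − K_1)/(3377 − 3019) = 2460.87/358 = 6.87 km.

6.87 km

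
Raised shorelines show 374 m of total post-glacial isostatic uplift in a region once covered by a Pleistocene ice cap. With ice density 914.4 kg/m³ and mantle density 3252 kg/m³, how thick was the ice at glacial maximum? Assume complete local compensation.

u = t ρ_ice/ρ_m → t = u ρ_m/ρ_ice = 374 m × 3252/914.4 = 1330 m.

1330 m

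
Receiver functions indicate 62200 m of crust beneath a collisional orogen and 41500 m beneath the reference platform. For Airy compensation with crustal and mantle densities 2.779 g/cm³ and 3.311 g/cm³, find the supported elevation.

Excess crust Δ = 62200 m − 41500 m = 20700 m, split between elevation h and root r with h + r = Δ.
Airy balance ρ_c h = (ρ_m − ρ_c) r gives r = h ρ_c/(ρ_m − ρ_c), so h (1 + ρ_c/(ρ_m − ρ_c)) = Δ, i.e. h = Δ (ρ_m − ρ_c)/ρ_m.
h = 20700 m × 0.532/3.311 = 3330 m.

3330 m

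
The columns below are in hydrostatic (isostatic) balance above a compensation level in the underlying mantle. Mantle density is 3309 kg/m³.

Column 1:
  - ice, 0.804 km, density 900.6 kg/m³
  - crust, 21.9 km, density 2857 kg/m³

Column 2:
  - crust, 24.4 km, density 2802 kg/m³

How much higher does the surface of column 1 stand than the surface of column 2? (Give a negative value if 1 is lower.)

For any compensation level in the mantle, the mantle terms cancel and isostasy reduces to e = (Σt_1 − Σt_2) − (Σ(ρt)_1 − Σ(ρt)_2) / ρ_m.
Σt_1 = 22.704 km; Σt_2 = 24.4 km; Σ(ρt)_1 = 63292.3824; Σ(ρt)_2 = 68368.8 (in km·kg/m³).
e = (22.704 − 24.4) − (63292.3824 − 68368.8) / 3309 = −0.162 km.

−0.162 km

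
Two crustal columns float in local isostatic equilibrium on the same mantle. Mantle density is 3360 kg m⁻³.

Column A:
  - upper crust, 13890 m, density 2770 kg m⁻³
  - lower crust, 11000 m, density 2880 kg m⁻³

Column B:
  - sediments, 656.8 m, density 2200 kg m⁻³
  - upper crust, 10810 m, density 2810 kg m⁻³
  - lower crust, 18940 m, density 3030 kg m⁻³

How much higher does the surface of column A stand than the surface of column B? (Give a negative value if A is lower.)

154 m

For any compensation level in the mantle, the mantle terms cancel and isostasy reduces to e = (Σt_A − Σt_B) − (Σ(ρt)_A − Σ(ρt)_B) / ρ_m.
Σt_A = 24890 m; Σt_B = 30406.8 m; Σ(ρt)_A = 70155300; Σ(ρt)_B = 89209260 (in m·kg m⁻³).
e = (24890 − 30406.8) − (70155300 − 89209260) / 3360 = 154 m.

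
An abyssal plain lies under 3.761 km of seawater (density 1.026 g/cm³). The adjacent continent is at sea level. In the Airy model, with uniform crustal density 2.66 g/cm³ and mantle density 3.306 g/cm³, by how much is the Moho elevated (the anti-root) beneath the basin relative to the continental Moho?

By Archimedes' principle applied to the lithosphere: replacing crust with seawater at the top is compensated by replacing crust with mantle at the base: d (ρ_c − ρ_w) = a (ρ_m − ρ_c).
a = d (ρ_c − ρ_w)/(ρ_m − ρ_c) = 3.761 km × 1.634/0.646 = 9.51 km.

9.51 km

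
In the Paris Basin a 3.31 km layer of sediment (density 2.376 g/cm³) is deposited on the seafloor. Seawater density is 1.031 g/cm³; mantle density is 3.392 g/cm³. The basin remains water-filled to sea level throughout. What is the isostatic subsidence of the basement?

Submarine loading: the sediment displaces seawater, and the subsidence is in turn flooded, so s (ρ_m − ρ_w) = t (ρ_sed − ρ_w).
s = 3.31 km × (2.376 − 1.031) / (3.392 − 1.031) = 1.89 km.

1.89 km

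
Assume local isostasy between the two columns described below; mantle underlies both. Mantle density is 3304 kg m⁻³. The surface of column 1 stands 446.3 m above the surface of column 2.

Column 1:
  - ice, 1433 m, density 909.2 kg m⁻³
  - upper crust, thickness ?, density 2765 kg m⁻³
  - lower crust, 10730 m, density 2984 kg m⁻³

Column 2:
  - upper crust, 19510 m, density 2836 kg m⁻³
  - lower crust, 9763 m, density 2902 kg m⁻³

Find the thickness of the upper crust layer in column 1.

Take the compensation level at the base of the deeper column (depth z_c below the surface of column 1) and equate Σ ρ_i t_i down to z_c; mantle fills any gap and the z_c terms cancel.
Column 1: 1433×909.2 + x×2765 + 10730×2984 + (z_c − 12163 − x)×3304
Column 2: 446.3×0 + 19510×2836 + 9763×2902 + (z_c − 446.3 − 29273)×3304
The z_c×3304 term appears on both sides and cancels. Collect the known terms of each column as K = Σ(ρt)_known − 3304 × (depth of known layers): K_1 = 33321203.6 − 3304×12163 = −6865348.4; K_2 = 83662586 − 3304×(446.3 + 29273) = −14529981.2.
Balance: K_1 − x×(3304 − 2765) = K_2, so x = (K_1 − K_2)/(3304 − 2765) = 7664630/539 = 14200 m.

14200 m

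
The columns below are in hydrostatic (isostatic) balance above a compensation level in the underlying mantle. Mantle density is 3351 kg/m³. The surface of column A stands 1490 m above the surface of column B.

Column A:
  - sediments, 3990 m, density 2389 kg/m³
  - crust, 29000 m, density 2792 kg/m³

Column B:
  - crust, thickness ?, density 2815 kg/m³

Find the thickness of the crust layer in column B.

28100 m

Take the compensation level at the base of the deeper column (depth z_c below the surface of column A) and equate Σ ρ_i t_i down to z_c; mantle fills any gap and the z_c terms cancel.
Column A: 3990×2389 + 29000×2792 + (z_c − 32990)×3351
Column B: 1490×0 + x×2815 + (z_c − 1490 − 0 − x)×3351
The z_c×3351 term appears on both sides and cancels. Collect the known terms of each column as K = Σ(ρt)_known − 3351 × (depth of known layers): K_A = 90500110 − 3351×32990 = −20049380; K_B = 0 − 3351×(1490 + 0) = −4992990.
Balance: K_A = K_B − x×(3351 − 2815), so x = (K_B − K_A)/(3351 − 2815) = 15056400/536 = 28100 m.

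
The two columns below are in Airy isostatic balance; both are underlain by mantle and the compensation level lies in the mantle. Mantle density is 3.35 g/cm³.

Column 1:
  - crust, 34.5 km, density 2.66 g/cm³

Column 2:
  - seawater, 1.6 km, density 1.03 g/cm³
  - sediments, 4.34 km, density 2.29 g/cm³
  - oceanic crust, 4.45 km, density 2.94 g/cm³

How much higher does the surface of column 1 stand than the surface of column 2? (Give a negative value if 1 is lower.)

For any compensation level in the mantle, the mantle terms cancel and isostasy reduces to e = (Σt_1 − Σt_2) − (Σ(ρt)_1 − Σ(ρt)_2) / ρ_m.
Σt_1 = 34.5 km; Σt_2 = 10.39 km; Σ(ρt)_1 = 91.77; Σ(ρt)_2 = 24.6696 (in km·g/cm³).
e = (34.5 − 10.39) − (91.77 − 24.6696) / 3.35 = 4.08 km.

4.08 km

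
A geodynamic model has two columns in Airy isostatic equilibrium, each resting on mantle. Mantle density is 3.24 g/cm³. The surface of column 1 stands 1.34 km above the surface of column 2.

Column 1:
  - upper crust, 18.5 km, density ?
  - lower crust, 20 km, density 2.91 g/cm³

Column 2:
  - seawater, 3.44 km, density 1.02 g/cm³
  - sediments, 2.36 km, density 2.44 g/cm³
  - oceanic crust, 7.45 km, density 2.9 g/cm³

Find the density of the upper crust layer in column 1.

2.71 g/cm³

Take the compensation level at the base of the deeper column (depth z_c below the surface of column 1) and equate Σ ρ_i t_i down to z_c; mantle fills any gap and the z_c terms cancel.
Column 1: 18.5×ρ + 20×2.91 + (z_c − 38.5)×3.24
Column 2: 1.34×0 + 3.44×1.02 + 2.36×2.44 + 7.45×2.9 + (z_c − 1.34 − 13.25)×3.24
The z_c×3.24 term appears on both sides and cancels. Collect the known terms of each column as K = Σ(ρt)_known − 3.24 × (depth of known layers): K_1 = 58.2 − 3.24×38.5 = −66.54; K_2 = 30.8722 − 3.24×(1.34 + 13.25) = −16.3994.
Balance: K_1 + 18.5×ρ = K_2, so ρ = (K_2 − K_1)/18.5 = 50.1406/18.5 = 2.71 g/cm³.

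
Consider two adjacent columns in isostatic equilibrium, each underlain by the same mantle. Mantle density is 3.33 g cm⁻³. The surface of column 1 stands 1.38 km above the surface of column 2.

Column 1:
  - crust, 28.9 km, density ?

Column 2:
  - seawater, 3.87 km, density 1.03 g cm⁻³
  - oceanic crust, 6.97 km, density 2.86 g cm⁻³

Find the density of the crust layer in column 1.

Take the compensation level at the base of the deeper column (depth z_c below the surface of column 1) and equate Σ ρ_i t_i down to z_c; mantle fills any gap and the z_c terms cancel.
Column 1: 28.9×ρ + (z_c − 28.9)×3.33
Column 2: 1.38×0 + 3.87×1.03 + 6.97×2.86 + (z_c − 1.38 − 10.84)×3.33
The z_c×3.33 term appears on both sides and cancels. Collect the known terms of each column as K = Σ(ρt)_known − 3.33 × (depth of known layers): K_1 = 0 − 3.33×28.9 = −96.237; K_2 = 23.9203 − 3.33×(1.38 + 10.84) = −16.7723.
Balance: K_1 + 28.9×ρ = K_2, so ρ = (K_2 − K_1)/28.9 = 79.4647/28.9 = 2.75 g cm⁻³.

2.75 g cm⁻³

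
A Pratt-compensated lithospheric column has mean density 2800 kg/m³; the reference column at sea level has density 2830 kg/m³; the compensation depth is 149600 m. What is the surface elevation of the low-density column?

1600 m

ρ_ref D = ρ (D + h) → h = D (ρ_ref − ρ)/ρ.
h = 149600 m × (2830 − 2800)/2800 = 1600 m.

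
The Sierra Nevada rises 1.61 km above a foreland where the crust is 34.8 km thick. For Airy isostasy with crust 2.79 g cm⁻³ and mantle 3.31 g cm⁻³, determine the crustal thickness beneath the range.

Root depth r = h ρ_c / (ρ_m − ρ_c) = 1.61 km × 2.79 / 0.52 = 8.638 km.
Total thickness = T + h + r = 34.8 km + 1.61 km + 8.638 km = 45 km.

45 km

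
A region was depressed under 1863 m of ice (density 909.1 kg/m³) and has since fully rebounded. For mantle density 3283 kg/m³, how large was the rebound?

Removing the load lets mantle flow back in; uplift u satisfies ρ_ice t = ρ_m u.
u = t ρ_ice/ρ_m = 1863 m × 909.1/3283 = 516 m.

516 m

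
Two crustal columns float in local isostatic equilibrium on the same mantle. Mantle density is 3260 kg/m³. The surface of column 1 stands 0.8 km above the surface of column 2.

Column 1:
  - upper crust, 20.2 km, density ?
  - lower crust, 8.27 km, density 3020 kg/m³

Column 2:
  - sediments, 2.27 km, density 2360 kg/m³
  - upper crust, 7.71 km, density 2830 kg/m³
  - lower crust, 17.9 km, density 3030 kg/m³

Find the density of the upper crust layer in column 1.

Take the compensation level at the base of the deeper column (depth z_c below the surface of column 1) and equate Σ ρ_i t_i down to z_c; mantle fills any gap and the z_c terms cancel.
Column 1: 20.2×ρ + 8.27×3020 + (z_c − 28.47)×3260
Column 2: 0.8×0 + 2.27×2360 + 7.71×2830 + 17.9×3030 + (z_c − 0.8 − 27.88)×3260
The z_c×3260 term appears on both sides and cancels. Collect the known terms of each column as K = Σ(ρt)_known − 3260 × (depth of known layers): K_1 = 24975.4 − 3260×28.47 = −67836.8; K_2 = 81413.5 − 3260×(0.8 + 27.88) = −12083.3.
Balance: K_1 + 20.2×ρ = K_2, so ρ = (K_2 − K_1)/20.2 = 55753.5/20.2 = 2760 kg/m³.

2760 kg/m³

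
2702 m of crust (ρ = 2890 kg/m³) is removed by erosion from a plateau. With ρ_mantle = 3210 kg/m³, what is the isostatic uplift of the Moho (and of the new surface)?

2430 m

Unloading: uplift u = e ρ_c/ρ_m = 2702 m × 2890/3210 = 2430 m.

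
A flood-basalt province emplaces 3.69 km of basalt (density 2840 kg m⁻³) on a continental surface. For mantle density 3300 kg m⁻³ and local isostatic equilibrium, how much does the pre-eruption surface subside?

3.18 km

Subaerial loading: s = t ρ_load / ρ_m.
s = 3.69 km × 2840/3300 = 3.18 km.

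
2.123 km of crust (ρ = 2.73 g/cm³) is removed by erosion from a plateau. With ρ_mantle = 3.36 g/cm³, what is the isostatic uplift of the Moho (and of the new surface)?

Unloading: uplift u = e ρ_c/ρ_m = 2.123 km × 2.73/3.36 = 1.72 km.

1.72 km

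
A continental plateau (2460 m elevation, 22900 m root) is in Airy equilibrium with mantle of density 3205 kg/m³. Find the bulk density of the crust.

ρ_c h = (ρ_m − ρ_c) r → ρ_c (h + r) = ρ_m r → ρ_c = ρ_m r / (h + r).
ρ_c = 3205 × 22900 m / (2460 m + 22900 m) = 2890 kg/m³.

2890 kg/m³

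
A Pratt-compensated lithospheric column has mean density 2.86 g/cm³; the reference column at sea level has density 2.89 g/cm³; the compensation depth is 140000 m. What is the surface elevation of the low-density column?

1470 m

ρ_ref D = ρ (D + h) → h = D (ρ_ref − ρ)/ρ.
h = 140000 m × (2.89 − 2.86)/2.86 = 1470 m.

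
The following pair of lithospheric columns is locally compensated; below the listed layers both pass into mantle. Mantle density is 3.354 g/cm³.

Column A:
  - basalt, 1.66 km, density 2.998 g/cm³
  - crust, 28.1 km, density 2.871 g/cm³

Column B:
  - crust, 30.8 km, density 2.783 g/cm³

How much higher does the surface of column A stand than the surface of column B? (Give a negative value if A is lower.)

−1.02 km

For any compensation level in the mantle, the mantle terms cancel and isostasy reduces to e = (Σt_A − Σt_B) − (Σ(ρt)_A − Σ(ρt)_B) / ρ_m.
Σt_A = 29.76 km; Σt_B = 30.8 km; Σ(ρt)_A = 85.65178; Σ(ρt)_B = 85.7164 (in km·g/cm³).
e = (29.76 − 30.8) − (85.65178 − 85.7164) / 3.354 = −1.02 km.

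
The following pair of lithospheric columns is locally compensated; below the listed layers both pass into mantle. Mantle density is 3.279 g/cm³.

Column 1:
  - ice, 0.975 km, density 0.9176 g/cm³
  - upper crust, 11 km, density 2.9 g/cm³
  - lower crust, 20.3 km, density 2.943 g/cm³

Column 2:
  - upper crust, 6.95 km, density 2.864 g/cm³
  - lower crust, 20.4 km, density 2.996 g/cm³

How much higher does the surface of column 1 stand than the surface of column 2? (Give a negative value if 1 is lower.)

For any compensation level in the mantle, the mantle terms cancel and isostasy reduces to e = (Σt_1 − Σt_2) − (Σ(ρt)_1 − Σ(ρt)_2) / ρ_m.
Σt_1 = 32.275 km; Σt_2 = 27.35 km; Σ(ρt)_1 = 92.53756; Σ(ρt)_2 = 81.0232 (in km·g/cm³).
e = (32.275 − 27.35) − (92.53756 − 81.0232) / 3.279 = 1.41 km.

1.41 km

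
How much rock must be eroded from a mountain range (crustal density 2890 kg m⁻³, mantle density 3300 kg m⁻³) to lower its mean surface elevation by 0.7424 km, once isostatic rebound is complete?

Net drop Δ = e − u = e − e ρ_c/ρ_m = e (ρ_m − ρ_c)/ρ_m.
e = Δ ρ_m/(ρ_m − ρ_c) = 0.7424 km × 3300/410 = 5.98 km.

5.98 km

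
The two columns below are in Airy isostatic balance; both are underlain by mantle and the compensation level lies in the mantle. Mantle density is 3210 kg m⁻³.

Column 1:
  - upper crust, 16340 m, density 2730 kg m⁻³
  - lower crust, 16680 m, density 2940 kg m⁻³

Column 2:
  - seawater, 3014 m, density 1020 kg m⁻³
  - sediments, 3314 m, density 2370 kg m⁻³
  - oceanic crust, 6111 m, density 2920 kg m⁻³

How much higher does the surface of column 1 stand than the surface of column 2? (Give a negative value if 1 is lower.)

For any compensation level in the mantle, the mantle terms cancel and isostasy reduces to e = (Σt_1 − Σt_2) − (Σ(ρt)_1 − Σ(ρt)_2) / ρ_m.
Σt_1 = 33020 m; Σt_2 = 12439 m; Σ(ρt)_1 = 93647400; Σ(ρt)_2 = 28772580 (in m·kg m⁻³).
e = (33020 − 12439) − (93647400 − 28772580) / 3210 = 371 m.

371 m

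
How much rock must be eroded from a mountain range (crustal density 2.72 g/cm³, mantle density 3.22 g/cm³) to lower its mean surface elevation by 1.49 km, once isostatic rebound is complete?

Net drop Δ = e − u = e − e ρ_c/ρ_m = e (ρ_m − ρ_c)/ρ_m.
e = Δ ρ_m/(ρ_m − ρ_c) = 1.49 km × 3.22/0.5 = 9.6 km.

9.6 km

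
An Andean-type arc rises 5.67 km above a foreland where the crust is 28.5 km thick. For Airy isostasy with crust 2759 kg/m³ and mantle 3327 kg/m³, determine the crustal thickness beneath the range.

61.7 km

Root depth r = h ρ_c / (ρ_m − ρ_c) = 5.67 km × 2759 / 568 = 27.54 km.
Total thickness = T + h + r = 28.5 km + 5.67 km + 27.54 km = 61.7 km.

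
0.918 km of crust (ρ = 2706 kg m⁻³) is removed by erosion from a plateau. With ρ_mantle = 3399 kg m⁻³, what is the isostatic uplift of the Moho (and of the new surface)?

Unloading: uplift u = e ρ_c/ρ_m = 0.918 km × 2706/3399 = 0.731 km.

0.731 km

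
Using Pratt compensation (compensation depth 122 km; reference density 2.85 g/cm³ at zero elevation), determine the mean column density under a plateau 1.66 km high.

2.81 g/cm³

Pratt balance: ρ_ref D = ρ (D + h).
ρ = ρ_ref D/(D + h) = 2.85 × 122 km/(122 km + 1.66 km) = 2.81 g/cm³.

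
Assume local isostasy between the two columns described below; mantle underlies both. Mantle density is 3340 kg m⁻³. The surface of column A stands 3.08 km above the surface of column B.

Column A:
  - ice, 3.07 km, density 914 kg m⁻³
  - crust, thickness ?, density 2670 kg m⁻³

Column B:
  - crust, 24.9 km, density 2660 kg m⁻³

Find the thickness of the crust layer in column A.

29.5 km

Take the compensation level at the base of the deeper column (depth z_c below the surface of column A) and equate Σ ρ_i t_i down to z_c; mantle fills any gap and the z_c terms cancel.
Column A: 3.07×914 + x×2670 + (z_c − 3.07 − x)×3340
Column B: 3.08×0 + 24.9×2660 + (z_c − 3.08 − 24.9)×3340
The z_c×3340 term appears on both sides and cancels. Collect the known terms of each column as K = Σ(ρt)_known − 3340 × (depth of known layers): K_A = 2805.98 − 3340×3.07 = −7447.82; K_B = 66234 − 3340×(3.08 + 24.9) = −27219.2.
Balance: K_A − x×(3340 − 2670) = K_B, so x = (K_A − K_B)/(3340 − 2670) = 19771.4/670 = 29.5 km.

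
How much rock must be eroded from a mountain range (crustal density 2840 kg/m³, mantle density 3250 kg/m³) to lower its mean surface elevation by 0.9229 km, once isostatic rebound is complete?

Net drop Δ = e − u = e − e ρ_c/ρ_m = e (ρ_m − ρ_c)/ρ_m.
e = Δ ρ_m/(ρ_m − ρ_c) = 0.9229 km × 3250/410 = 7.32 km.

7.32 km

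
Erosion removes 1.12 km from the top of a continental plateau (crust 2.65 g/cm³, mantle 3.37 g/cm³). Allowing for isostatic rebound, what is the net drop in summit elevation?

0.239 km

Rebound u = e ρ_c/ρ_m = 1.12 km × 2.65/3.37 = 0.8807 km.
Net surface drop = e − u = 1.12 km − 0.8807 km = e (ρ_m − ρ_c)/ρ_m = 0.239 km.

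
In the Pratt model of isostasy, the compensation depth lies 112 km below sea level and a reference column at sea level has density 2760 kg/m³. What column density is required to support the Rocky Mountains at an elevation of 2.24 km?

2710 kg/m³

Pratt balance: ρ_ref D = ρ (D + h).
ρ = ρ_ref D/(D + h) = 2760 × 112 km/(112 km + 2.24 km) = 2710 kg/m³.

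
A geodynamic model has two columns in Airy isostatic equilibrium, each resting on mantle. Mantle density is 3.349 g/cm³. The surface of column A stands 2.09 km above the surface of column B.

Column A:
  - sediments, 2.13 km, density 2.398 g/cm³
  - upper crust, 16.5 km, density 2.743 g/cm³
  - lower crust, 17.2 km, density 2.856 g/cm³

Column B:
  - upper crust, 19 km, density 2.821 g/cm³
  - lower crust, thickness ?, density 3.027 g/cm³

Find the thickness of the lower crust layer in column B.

10.8 km

Take the compensation level at the base of the deeper column (depth z_c below the surface of column A) and equate Σ ρ_i t_i down to z_c; mantle fills any gap and the z_c terms cancel.
Column A: 2.13×2.398 + 16.5×2.743 + 17.2×2.856 + (z_c − 35.83)×3.349
Column B: 2.09×0 + 19×2.821 + x×3.027 + (z_c − 2.09 − 19 − x)×3.349
The z_c×3.349 term appears on both sides and cancels. Collect the known terms of each column as K = Σ(ρt)_known − 3.349 × (depth of known layers): K_A = 99.49044 − 3.349×35.83 = −20.50423; K_B = 53.599 − 3.349×(2.09 + 19) = −17.03141.
Balance: K_A = K_B − x×(3.349 − 3.027), so x = (K_B − K_A)/(3.349 − 3.027) = 3.47282/0.322 = 10.8 km.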